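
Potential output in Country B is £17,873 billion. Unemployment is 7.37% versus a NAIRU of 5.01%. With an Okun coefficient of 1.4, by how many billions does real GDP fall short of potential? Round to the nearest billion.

£591 billion

Output gap = -1.4 × (7.37 - 5.01) = -1.4 × 2.36 = -3.304%.
Actual GDP ≈ 17873 × 0.96696 ≈ 17282 billion, so the shortfall is 17873 - 17282 = 591 billion.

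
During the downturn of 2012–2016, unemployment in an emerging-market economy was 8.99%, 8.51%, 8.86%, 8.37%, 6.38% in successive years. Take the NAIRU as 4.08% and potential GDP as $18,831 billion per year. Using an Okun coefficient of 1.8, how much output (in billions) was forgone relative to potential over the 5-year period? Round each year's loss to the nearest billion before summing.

$7,020 billion

Year 2012: gap = -1.8 × (8.99 - 4.08) = -8.838%, loss ≈ 18831 × 8.838/100 ≈ 1664.
Year 2013: gap = -1.8 × (8.51 - 4.08) = -7.974%, loss ≈ 18831 × 7.974/100 ≈ 1502.
Year 2014: gap = -1.8 × (8.86 - 4.08) = -8.604%, loss ≈ 18831 × 8.604/100 ≈ 1620.
Year 2015: gap = -1.8 × (8.37 - 4.08) = -7.722%, loss ≈ 18831 × 7.722/100 ≈ 1454.
Year 2016: gap = -1.8 × (6.38 - 4.08) = -4.14%, loss ≈ 18831 × 4.14/100 ≈ 780.
Total lost output = 1664 + 1502 + 1620 + 1454 + 780 = 7020 billion.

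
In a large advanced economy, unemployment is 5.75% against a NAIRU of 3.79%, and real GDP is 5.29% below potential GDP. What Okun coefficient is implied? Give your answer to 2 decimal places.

Okun's law: output gap = -β × (u - u*).
-5.29 = -β × (5.75 - 3.79) = -β × 1.96, so β = 5.29/1.96 = 2.70.

β ≈ 2.70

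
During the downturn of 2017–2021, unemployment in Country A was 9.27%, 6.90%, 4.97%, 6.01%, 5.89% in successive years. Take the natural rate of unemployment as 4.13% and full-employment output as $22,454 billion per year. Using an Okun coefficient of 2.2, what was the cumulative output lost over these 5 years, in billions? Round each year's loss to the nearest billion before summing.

$6,120 billion

Year 2017: gap = -2.2 × (9.27 - 4.13) = -11.308%, loss ≈ 22454 × 11.308/100 ≈ 2539.
Year 2018: gap = -2.2 × (6.9 - 4.13) = -6.094%, loss ≈ 22454 × 6.094/100 ≈ 1368.
Year 2019: gap = -2.2 × (4.97 - 4.13) = -1.848%, loss ≈ 22454 × 1.848/100 ≈ 415.
Year 2020: gap = -2.2 × (6.01 - 4.13) = -4.136%, loss ≈ 22454 × 4.136/100 ≈ 929.
Year 2021: gap = -2.2 × (5.89 - 4.13) = -3.872%, loss ≈ 22454 × 3.872/100 ≈ 869.
Total lost output = 2539 + 1368 + 415 + 929 + 869 = 6120 billion.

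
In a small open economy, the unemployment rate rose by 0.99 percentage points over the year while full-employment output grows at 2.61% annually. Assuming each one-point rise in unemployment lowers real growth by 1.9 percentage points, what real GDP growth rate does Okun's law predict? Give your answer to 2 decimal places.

Growth-rate Okun's law: g_Y = g_Y* - β × Δu.
g_Y = 2.61 - 1.9 × (0.99) = 2.61 - 1.881 = 0.729%, i.e. 0.73% to 2 d.p.

0.73%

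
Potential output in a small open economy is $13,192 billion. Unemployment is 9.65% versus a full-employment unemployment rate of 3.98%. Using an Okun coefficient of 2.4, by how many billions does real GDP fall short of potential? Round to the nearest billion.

Output gap = -2.4 × (9.65 - 3.98) = -2.4 × 5.67 = -13.608%.
Actual GDP ≈ 13192 × 0.86392 ≈ 11397 billion, so the shortfall is 13192 - 11397 = 1795 billion.

$1,795 billion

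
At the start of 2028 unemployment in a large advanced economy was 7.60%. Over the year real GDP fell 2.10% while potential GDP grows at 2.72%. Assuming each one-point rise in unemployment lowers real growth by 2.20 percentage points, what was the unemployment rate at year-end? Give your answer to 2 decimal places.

9.79%

Growth-rate Okun's law: g_Y = g_Y* - β × Δu, so Δu = (g_Y* - g_Y)/β.
Δu = (2.72 + 2.1)/2.20 = 4.82/2.20 = 2.19 percentage points.
Year-end unemployment = 7.6 + 2.19 = 9.79%.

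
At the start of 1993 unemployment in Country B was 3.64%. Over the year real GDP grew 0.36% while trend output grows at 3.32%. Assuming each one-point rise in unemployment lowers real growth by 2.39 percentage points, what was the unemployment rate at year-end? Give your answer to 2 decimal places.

Growth-rate Okun's law: g_Y = g_Y* - β × Δu, so Δu = (g_Y* - g_Y)/β.
Δu = (3.32 - 0.36)/2.39 = 2.96/2.39 = 1.24 percentage points.
Year-end unemployment = 3.64 + 1.24 = 4.88%.

4.88%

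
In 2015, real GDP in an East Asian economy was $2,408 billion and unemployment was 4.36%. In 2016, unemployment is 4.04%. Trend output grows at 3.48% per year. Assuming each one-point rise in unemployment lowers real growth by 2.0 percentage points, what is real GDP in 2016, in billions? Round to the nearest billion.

Δu = 4.04 - 4.36 = -0.32 points.
Okun's law (growth form): g_Y = g_Y* - β × Δu = 3.48 - 2.0 × (-0.32) = 3.48 + 0.64 = 4.12%.
Real GDP in the next year = 2408 × (1 + 4.12/100) = 2408 × 1.0412 ≈ 2507 billion.

$2,507 billion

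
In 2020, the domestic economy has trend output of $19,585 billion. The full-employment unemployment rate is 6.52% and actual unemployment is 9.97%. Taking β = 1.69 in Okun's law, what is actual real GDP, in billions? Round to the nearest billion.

$18,443 billion

Unemployment gap = 9.97 - 6.52 = 3.45 points, so the output gap is -1.69 × 3.45 = -5.8305%.
Actual GDP = 19585 × (1 - 5.8305/100) = 19585 × 0.941695 ≈ 18443 billion.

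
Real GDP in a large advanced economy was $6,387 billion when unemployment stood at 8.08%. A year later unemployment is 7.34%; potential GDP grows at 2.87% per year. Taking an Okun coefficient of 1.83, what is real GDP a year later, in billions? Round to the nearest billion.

Δu = 7.34 - 8.08 = -0.74 points.
Okun's law (growth form): g_Y = g_Y* - β × Δu = 2.87 - 1.83 × (-0.74) = 2.87 + 1.3542 = 4.2242%.
Real GDP in the next year = 6387 × (1 + 4.2242/100) = 6387 × 1.042242 ≈ 6657 billion.

$6,657 billion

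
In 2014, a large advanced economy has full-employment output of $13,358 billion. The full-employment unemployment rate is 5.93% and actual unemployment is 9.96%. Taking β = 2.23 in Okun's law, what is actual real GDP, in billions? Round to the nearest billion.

Unemployment gap = 9.96 - 5.93 = 4.03 points, so the output gap is -2.23 × 4.03 = -8.9869%.
Actual GDP = 13358 × (1 - 8.9869/100) = 13358 × 0.910131 ≈ 12158 billion.

$12,158 billion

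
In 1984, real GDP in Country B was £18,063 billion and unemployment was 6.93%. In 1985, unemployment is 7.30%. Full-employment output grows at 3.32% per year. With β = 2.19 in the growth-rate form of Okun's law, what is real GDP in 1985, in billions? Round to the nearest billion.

Δu = 7.3 - 6.93 = 0.37 points.
Okun's law (growth form): g_Y = g_Y* - β × Δu = 3.32 - 2.19 × (0.37) = 3.32 - 0.8103 = 2.5097%.
Real GDP in the next year = 18063 × (1 + 2.5097/100) = 18063 × 1.025097 ≈ 18516 billion.

£18,516 billion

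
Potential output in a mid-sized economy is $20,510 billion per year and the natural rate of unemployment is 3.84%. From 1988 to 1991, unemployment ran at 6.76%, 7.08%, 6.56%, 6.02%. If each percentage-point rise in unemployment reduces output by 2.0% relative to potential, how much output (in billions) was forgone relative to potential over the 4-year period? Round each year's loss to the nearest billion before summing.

Year 1988: gap = -2.0 × (6.76 - 3.84) = -5.84%, loss ≈ 20510 × 5.84/100 ≈ 1198.
Year 1989: gap = -2.0 × (7.08 - 3.84) = -6.48%, loss ≈ 20510 × 6.48/100 ≈ 1329.
Year 1990: gap = -2.0 × (6.56 - 3.84) = -5.44%, loss ≈ 20510 × 5.44/100 ≈ 1116.
Year 1991: gap = -2.0 × (6.02 - 3.84) = -4.36%, loss ≈ 20510 × 4.36/100 ≈ 894.
Total lost output = 1198 + 1329 + 1116 + 894 = 4537 billion.

$4,537 billion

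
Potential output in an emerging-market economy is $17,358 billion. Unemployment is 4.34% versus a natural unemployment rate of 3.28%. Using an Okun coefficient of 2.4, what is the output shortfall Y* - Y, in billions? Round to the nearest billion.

$442 billion

Output gap = -2.4 × (4.34 - 3.28) = -2.4 × 1.06 = -2.544%.
Actual GDP ≈ 17358 × 0.97456 ≈ 16916 billion, so the shortfall is 17358 - 16916 = 442 billion.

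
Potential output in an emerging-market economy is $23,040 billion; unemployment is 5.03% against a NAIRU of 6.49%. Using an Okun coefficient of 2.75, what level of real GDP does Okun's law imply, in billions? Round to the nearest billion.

Unemployment gap = 5.03 - 6.49 = -1.46 points, so the output gap is -2.75 × (-1.46) = 4.015%.
Actual GDP = 23040 × (1 + 4.015/100) = 23040 × 1.04015 ≈ 23965 billion.

$23,965 billion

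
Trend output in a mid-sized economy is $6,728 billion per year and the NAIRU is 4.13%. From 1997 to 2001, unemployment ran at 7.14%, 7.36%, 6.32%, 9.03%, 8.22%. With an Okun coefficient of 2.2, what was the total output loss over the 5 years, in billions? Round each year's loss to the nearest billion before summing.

$2,578 billion

Year 1997: gap = -2.2 × (7.14 - 4.13) = -6.622%, loss ≈ 6728 × 6.622/100 ≈ 446.
Year 1998: gap = -2.2 × (7.36 - 4.13) = -7.106%, loss ≈ 6728 × 7.106/100 ≈ 478.
Year 1999: gap = -2.2 × (6.32 - 4.13) = -4.818%, loss ≈ 6728 × 4.818/100 ≈ 324.
Year 2000: gap = -2.2 × (9.03 - 4.13) = -10.78%, loss ≈ 6728 × 10.78/100 ≈ 725.
Year 2001: gap = -2.2 × (8.22 - 4.13) = -8.998%, loss ≈ 6728 × 8.998/100 ≈ 605.
Total lost output = 446 + 478 + 324 + 725 + 605 = 2578 billion.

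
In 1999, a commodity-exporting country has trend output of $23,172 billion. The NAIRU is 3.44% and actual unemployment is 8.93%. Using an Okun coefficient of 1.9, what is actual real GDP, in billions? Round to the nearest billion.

Unemployment gap = 8.93 - 3.44 = 5.49 points, so the output gap is -1.9 × 5.49 = -10.431%.
Actual GDP = 23172 × (1 - 10.431/100) = 23172 × 0.89569 ≈ 20755 billion.

$20,755 billion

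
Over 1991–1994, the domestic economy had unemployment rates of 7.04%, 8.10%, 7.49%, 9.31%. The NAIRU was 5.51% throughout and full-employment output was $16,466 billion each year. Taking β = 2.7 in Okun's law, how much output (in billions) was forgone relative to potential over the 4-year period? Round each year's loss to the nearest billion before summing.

$4,400 billion

Year 1991: gap = -2.7 × (7.04 - 5.51) = -4.131%, loss ≈ 16466 × 4.131/100 ≈ 680.
Year 1992: gap = -2.7 × (8.1 - 5.51) = -6.993%, loss ≈ 16466 × 6.993/100 ≈ 1151.
Year 1993: gap = -2.7 × (7.49 - 5.51) = -5.346%, loss ≈ 16466 × 5.346/100 ≈ 880.
Year 1994: gap = -2.7 × (9.31 - 5.51) = -10.26%, loss ≈ 16466 × 10.26/100 ≈ 1689.
Total lost output = 680 + 1151 + 880 + 1689 = 4400 billion.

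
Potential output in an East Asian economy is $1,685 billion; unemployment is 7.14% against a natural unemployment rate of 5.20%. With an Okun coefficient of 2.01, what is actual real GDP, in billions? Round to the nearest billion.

Unemployment gap = 7.14 - 5.2 = 1.94 points, so the output gap is -2.01 × 1.94 = -3.8994%.
Actual GDP = 1685 × (1 - 3.8994/100) = 1685 × 0.961006 ≈ 1619 billion.

$1,619 billion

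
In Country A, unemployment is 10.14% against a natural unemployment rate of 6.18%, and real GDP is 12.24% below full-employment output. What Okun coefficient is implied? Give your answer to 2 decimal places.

Okun's law: output gap = -β × (u - u*).
-12.24 = -β × (10.14 - 6.18) = -β × 3.96, so β = 12.24/3.96 = 3.09.

β ≈ 3.09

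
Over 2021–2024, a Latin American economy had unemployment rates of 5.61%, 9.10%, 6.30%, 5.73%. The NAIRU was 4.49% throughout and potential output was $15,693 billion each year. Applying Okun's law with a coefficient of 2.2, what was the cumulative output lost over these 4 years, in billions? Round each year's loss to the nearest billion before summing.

$3,032 billion

Year 2021: gap = -2.2 × (5.61 - 4.49) = -2.464%, loss ≈ 15693 × 2.464/100 ≈ 387.
Year 2022: gap = -2.2 × (9.1 - 4.49) = -10.142%, loss ≈ 15693 × 10.142/100 ≈ 1592.
Year 2023: gap = -2.2 × (6.3 - 4.49) = -3.982%, loss ≈ 15693 × 3.982/100 ≈ 625.
Year 2024: gap = -2.2 × (5.73 - 4.49) = -2.728%, loss ≈ 15693 × 2.728/100 ≈ 428.
Total lost output = 387 + 1592 + 625 + 428 = 3032 billion.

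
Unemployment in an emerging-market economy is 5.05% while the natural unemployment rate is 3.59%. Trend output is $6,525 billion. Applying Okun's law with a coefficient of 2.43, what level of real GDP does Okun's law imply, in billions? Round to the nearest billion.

Unemployment gap = 5.05 - 3.59 = 1.46 points, so the output gap is -2.43 × 1.46 = -3.5478%.
Actual GDP = 6525 × (1 - 3.5478/100) = 6525 × 0.964522 ≈ 6294 billion.

$6,294 billion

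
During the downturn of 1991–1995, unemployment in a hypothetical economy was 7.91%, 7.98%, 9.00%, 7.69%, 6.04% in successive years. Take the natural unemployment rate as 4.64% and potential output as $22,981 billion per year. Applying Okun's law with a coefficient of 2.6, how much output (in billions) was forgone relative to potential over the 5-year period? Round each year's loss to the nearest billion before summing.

$9,214 billion

Year 1991: gap = -2.6 × (7.91 - 4.64) = -8.502%, loss ≈ 22981 × 8.502/100 ≈ 1954.
Year 1992: gap = -2.6 × (7.98 - 4.64) = -8.684%, loss ≈ 22981 × 8.684/100 ≈ 1996.
Year 1993: gap = -2.6 × (9 - 4.64) = -11.336%, loss ≈ 22981 × 11.336/100 ≈ 2605.
Year 1994: gap = -2.6 × (7.69 - 4.64) = -7.93%, loss ≈ 22981 × 7.93/100 ≈ 1822.
Year 1995: gap = -2.6 × (6.04 - 4.64) = -3.64%, loss ≈ 22981 × 3.64/100 ≈ 837.
Total lost output = 1954 + 1996 + 2605 + 1822 + 837 = 9214 billion.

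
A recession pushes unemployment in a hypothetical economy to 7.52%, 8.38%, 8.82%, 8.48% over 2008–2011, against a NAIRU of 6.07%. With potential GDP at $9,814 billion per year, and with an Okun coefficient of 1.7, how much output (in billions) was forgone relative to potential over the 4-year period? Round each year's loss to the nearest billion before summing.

Year 2008: gap = -1.7 × (7.52 - 6.07) = -2.465%, loss ≈ 9814 × 2.465/100 ≈ 242.
Year 2009: gap = -1.7 × (8.38 - 6.07) = -3.927%, loss ≈ 9814 × 3.927/100 ≈ 385.
Year 2010: gap = -1.7 × (8.82 - 6.07) = -4.675%, loss ≈ 9814 × 4.675/100 ≈ 459.
Year 2011: gap = -1.7 × (8.48 - 6.07) = -4.097%, loss ≈ 9814 × 4.097/100 ≈ 402.
Total lost output = 242 + 385 + 459 + 402 = 1488 billion.

$1,488 billion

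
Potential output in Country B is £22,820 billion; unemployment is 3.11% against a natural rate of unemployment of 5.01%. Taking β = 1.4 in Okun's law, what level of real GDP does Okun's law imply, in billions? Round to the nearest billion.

Unemployment gap = 3.11 - 5.01 = -1.9 points, so the output gap is -1.4 × (-1.9) = 2.66%.
Actual GDP = 22820 × (1 + 2.66/100) = 22820 × 1.0266 ≈ 23427 billion.

£23,427 billion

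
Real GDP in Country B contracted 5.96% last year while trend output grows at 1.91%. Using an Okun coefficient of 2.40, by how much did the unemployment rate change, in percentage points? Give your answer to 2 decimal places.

Growth-rate Okun's law: g_Y = g_Y* - β × Δu, so Δu = (g_Y* - g_Y)/β.
Δu = (1.91 + 5.96)/2.40 = 7.87/2.40 = 3.28 percentage points.

3.28 percentage points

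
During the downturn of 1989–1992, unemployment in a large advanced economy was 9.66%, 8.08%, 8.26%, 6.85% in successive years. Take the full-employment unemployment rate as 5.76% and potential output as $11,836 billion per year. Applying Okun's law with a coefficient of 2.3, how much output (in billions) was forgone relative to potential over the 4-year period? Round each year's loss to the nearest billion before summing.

$2,672 billion

Year 1989: gap = -2.3 × (9.66 - 5.76) = -8.97%, loss ≈ 11836 × 8.97/100 ≈ 1062.
Year 1990: gap = -2.3 × (8.08 - 5.76) = -5.336%, loss ≈ 11836 × 5.336/100 ≈ 632.
Year 1991: gap = -2.3 × (8.26 - 5.76) = -5.75%, loss ≈ 11836 × 5.75/100 ≈ 681.
Year 1992: gap = -2.3 × (6.85 - 5.76) = -2.507%, loss ≈ 11836 × 2.507/100 ≈ 297.
Total lost output = 1062 + 632 + 681 + 297 = 2672 billion.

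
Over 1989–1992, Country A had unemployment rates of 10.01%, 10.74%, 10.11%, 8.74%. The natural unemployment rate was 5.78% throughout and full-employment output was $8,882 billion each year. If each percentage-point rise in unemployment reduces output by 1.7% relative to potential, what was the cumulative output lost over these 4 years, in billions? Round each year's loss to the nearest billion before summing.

$2,489 billion

Year 1989: gap = -1.7 × (10.01 - 5.78) = -7.191%, loss ≈ 8882 × 7.191/100 ≈ 639.
Year 1990: gap = -1.7 × (10.74 - 5.78) = -8.432%, loss ≈ 8882 × 8.432/100 ≈ 749.
Year 1991: gap = -1.7 × (10.11 - 5.78) = -7.361%, loss ≈ 8882 × 7.361/100 ≈ 654.
Year 1992: gap = -1.7 × (8.74 - 5.78) = -5.032%, loss ≈ 8882 × 5.032/100 ≈ 447.
Total lost output = 639 + 749 + 654 + 447 = 2489 billion.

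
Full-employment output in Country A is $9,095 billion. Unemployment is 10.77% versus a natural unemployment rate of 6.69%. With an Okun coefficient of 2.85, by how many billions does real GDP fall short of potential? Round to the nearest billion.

$1,058 billion

Output gap = -2.85 × (10.77 - 6.69) = -2.85 × 4.08 = -11.628%.
Actual GDP ≈ 9095 × 0.88372 ≈ 8037 billion, so the shortfall is 9095 - 8037 = 1058 billion.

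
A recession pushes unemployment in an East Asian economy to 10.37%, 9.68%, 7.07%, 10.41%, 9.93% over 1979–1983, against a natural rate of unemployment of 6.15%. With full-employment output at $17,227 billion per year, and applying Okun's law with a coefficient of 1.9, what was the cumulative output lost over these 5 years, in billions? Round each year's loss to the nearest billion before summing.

Year 1979: gap = -1.9 × (10.37 - 6.15) = -8.018%, loss ≈ 17227 × 8.018/100 ≈ 1381.
Year 1980: gap = -1.9 × (9.68 - 6.15) = -6.707%, loss ≈ 17227 × 6.707/100 ≈ 1155.
Year 1981: gap = -1.9 × (7.07 - 6.15) = -1.748%, loss ≈ 17227 × 1.748/100 ≈ 301.
Year 1982: gap = -1.9 × (10.41 - 6.15) = -8.094%, loss ≈ 17227 × 8.094/100 ≈ 1394.
Year 1983: gap = -1.9 × (9.93 - 6.15) = -7.182%, loss ≈ 17227 × 7.182/100 ≈ 1237.
Total lost output = 1381 + 1155 + 301 + 1394 + 1237 = 5468 billion.

$5,468 billion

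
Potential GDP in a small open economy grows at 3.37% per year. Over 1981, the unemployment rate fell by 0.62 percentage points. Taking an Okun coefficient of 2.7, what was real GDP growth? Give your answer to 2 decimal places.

5.04%

Growth-rate Okun's law: g_Y = g_Y* - β × Δu.
g_Y = 3.37 - 2.7 × (-0.62) = 3.37 + 1.674 = 5.044%, i.e. 5.04% to 2 d.p.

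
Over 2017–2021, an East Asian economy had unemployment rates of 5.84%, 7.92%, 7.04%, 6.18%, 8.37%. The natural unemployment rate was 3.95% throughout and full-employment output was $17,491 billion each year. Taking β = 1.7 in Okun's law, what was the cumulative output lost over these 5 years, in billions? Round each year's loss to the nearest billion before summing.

$4,638 billion

Year 2017: gap = -1.7 × (5.84 - 3.95) = -3.213%, loss ≈ 17491 × 3.213/100 ≈ 562.
Year 2018: gap = -1.7 × (7.92 - 3.95) = -6.749%, loss ≈ 17491 × 6.749/100 ≈ 1180.
Year 2019: gap = -1.7 × (7.04 - 3.95) = -5.253%, loss ≈ 17491 × 5.253/100 ≈ 919.
Year 2020: gap = -1.7 × (6.18 - 3.95) = -3.791%, loss ≈ 17491 × 3.791/100 ≈ 663.
Year 2021: gap = -1.7 × (8.37 - 3.95) = -7.514%, loss ≈ 17491 × 7.514/100 ≈ 1314.
Total lost output = 562 + 1180 + 919 + 663 + 1314 = 4638 billion.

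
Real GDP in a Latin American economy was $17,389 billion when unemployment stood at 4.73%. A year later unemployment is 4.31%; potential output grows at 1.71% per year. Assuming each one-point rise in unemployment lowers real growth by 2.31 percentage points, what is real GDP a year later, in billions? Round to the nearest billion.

Δu = 4.31 - 4.73 = -0.42 points.
Okun's law (growth form): g_Y = g_Y* - β × Δu = 1.71 - 2.31 × (-0.42) = 1.71 + 0.9702 = 2.6802%.
Real GDP in the next year = 17389 × (1 + 2.6802/100) = 17389 × 1.026802 ≈ 17855 billion.

$17,855 billion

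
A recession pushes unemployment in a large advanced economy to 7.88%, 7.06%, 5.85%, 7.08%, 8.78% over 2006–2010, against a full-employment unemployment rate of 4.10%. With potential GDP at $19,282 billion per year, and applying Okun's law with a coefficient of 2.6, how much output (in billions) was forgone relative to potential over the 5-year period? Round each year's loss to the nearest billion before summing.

$8,096 billion

Year 2006: gap = -2.6 × (7.88 - 4.1) = -9.828%, loss ≈ 19282 × 9.828/100 ≈ 1895.
Year 2007: gap = -2.6 × (7.06 - 4.1) = -7.696%, loss ≈ 19282 × 7.696/100 ≈ 1484.
Year 2008: gap = -2.6 × (5.85 - 4.1) = -4.55%, loss ≈ 19282 × 4.55/100 ≈ 877.
Year 2009: gap = -2.6 × (7.08 - 4.1) = -7.748%, loss ≈ 19282 × 7.748/100 ≈ 1494.
Year 2010: gap = -2.6 × (8.78 - 4.1) = -12.168%, loss ≈ 19282 × 12.168/100 ≈ 2346.
Total lost output = 1895 + 1484 + 877 + 1494 + 2346 = 8096 billion.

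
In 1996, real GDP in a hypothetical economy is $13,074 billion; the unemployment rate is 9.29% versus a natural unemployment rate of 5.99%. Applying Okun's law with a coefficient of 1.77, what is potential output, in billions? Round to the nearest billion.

$13,885 billion

Unemployment gap = 9.29 - 5.99 = 3.3 points, so output gap = -1.77 × 3.3 = -5.841%.
Since Y = Y* × (1 + gap/100), Y* = 13074/0.94159 ≈ 13885 billion.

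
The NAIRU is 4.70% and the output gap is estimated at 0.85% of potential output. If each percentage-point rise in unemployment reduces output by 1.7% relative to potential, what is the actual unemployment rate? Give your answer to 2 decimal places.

4.20%

From Okun's law, u - u* = -(output gap)/β = -(0.85)/1.7 = -0.5 points.
So u = 4.7 - 0.5 = 4.20%.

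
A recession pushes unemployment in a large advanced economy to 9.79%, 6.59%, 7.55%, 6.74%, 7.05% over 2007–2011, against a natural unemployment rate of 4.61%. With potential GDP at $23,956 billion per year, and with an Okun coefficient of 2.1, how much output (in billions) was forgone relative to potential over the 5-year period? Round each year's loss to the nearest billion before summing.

$7,381 billion

Year 2007: gap = -2.1 × (9.79 - 4.61) = -10.878%, loss ≈ 23956 × 10.878/100 ≈ 2606.
Year 2008: gap = -2.1 × (6.59 - 4.61) = -4.158%, loss ≈ 23956 × 4.158/100 ≈ 996.
Year 2009: gap = -2.1 × (7.55 - 4.61) = -6.174%, loss ≈ 23956 × 6.174/100 ≈ 1479.
Year 2010: gap = -2.1 × (6.74 - 4.61) = -4.473%, loss ≈ 23956 × 4.473/100 ≈ 1072.
Year 2011: gap = -2.1 × (7.05 - 4.61) = -5.124%, loss ≈ 23956 × 5.124/100 ≈ 1228.
Total lost output = 2606 + 996 + 1479 + 1072 + 1228 = 7381 billion.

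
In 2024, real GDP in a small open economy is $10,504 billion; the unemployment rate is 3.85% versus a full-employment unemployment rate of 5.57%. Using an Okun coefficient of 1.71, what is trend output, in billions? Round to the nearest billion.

$10,204 billion

Unemployment gap = 3.85 - 5.57 = -1.72 points, so output gap = -1.71 × (-1.72) = 2.9412%.
Since Y = Y* × (1 + gap/100), Y* = 10504/1.029412 ≈ 10204 billion.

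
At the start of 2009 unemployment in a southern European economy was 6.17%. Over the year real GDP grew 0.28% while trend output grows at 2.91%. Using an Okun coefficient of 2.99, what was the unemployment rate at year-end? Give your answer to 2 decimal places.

Growth-rate Okun's law: g_Y = g_Y* - β × Δu, so Δu = (g_Y* - g_Y)/β.
Δu = (2.91 - 0.28)/2.99 = 2.63/2.99 = 0.88 percentage points.
Year-end unemployment = 6.17 + 0.88 = 7.05%.

7.05%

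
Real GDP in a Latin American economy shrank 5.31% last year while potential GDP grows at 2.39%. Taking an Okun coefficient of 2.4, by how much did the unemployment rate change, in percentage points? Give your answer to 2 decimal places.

Growth-rate Okun's law: g_Y = g_Y* - β × Δu, so Δu = (g_Y* - g_Y)/β.
Δu = (2.39 + 5.31)/2.4 = 7.7/2.4 = 3.21 percentage points.

3.21 percentage points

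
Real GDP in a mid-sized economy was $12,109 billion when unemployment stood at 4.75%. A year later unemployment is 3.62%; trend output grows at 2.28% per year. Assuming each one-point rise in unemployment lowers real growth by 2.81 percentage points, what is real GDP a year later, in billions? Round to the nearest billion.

Δu = 3.62 - 4.75 = -1.13 points.
Okun's law (growth form): g_Y = g_Y* - β × Δu = 2.28 - 2.81 × (-1.13) = 2.28 + 3.1753 = 5.4553%.
Real GDP in the next year = 12109 × (1 + 5.4553/100) = 12109 × 1.054553 ≈ 12770 billion.

$12,770 billion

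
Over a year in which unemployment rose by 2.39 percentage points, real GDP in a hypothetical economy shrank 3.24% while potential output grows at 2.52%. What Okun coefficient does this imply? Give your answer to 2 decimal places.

Growth form: g_Y = g_Y* - β × Δu, so β = (g_Y* - g_Y)/Δu.
β = (2.52 + 3.24)/2.39 = 5.76/2.39 = 2.41.

β ≈ 2.41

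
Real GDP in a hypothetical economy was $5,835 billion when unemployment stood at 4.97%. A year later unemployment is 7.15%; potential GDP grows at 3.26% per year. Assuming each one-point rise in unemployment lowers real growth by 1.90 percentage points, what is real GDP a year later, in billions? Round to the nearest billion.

$5,784 billion

Δu = 7.15 - 4.97 = 2.18 points.
Okun's law (growth form): g_Y = g_Y* - β × Δu = 3.26 - 1.90 × (2.18) = 3.26 - 4.142 = -0.882%.
Real GDP in the next year = 5835 × (1 - 0.882/100) = 5835 × 0.99118 ≈ 5784 billion.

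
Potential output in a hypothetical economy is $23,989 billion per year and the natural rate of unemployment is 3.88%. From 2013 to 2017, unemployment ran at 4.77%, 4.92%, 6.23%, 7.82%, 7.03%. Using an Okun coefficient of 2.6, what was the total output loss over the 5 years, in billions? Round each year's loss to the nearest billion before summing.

Year 2013: gap = -2.6 × (4.77 - 3.88) = -2.314%, loss ≈ 23989 × 2.314/100 ≈ 555.
Year 2014: gap = -2.6 × (4.92 - 3.88) = -2.704%, loss ≈ 23989 × 2.704/100 ≈ 649.
Year 2015: gap = -2.6 × (6.23 - 3.88) = -6.11%, loss ≈ 23989 × 6.11/100 ≈ 1466.
Year 2016: gap = -2.6 × (7.82 - 3.88) = -10.244%, loss ≈ 23989 × 10.244/100 ≈ 2457.
Year 2017: gap = -2.6 × (7.03 - 3.88) = -8.19%, loss ≈ 23989 × 8.19/100 ≈ 1965.
Total lost output = 555 + 649 + 1466 + 2457 + 1965 = 7092 billion.

$7,092 billion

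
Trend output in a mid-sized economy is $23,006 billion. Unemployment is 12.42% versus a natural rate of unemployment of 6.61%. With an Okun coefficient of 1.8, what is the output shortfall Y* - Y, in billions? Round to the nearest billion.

$2,406 billion

Output gap = -1.8 × (12.42 - 6.61) = -1.8 × 5.81 = -10.458%.
Actual GDP ≈ 23006 × 0.89542 ≈ 20600 billion, so the shortfall is 23006 - 20600 = 2406 billion.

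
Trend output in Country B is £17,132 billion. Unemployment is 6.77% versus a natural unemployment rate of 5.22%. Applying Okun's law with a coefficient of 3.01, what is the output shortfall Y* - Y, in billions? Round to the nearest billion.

Output gap = -3.01 × (6.77 - 5.22) = -3.01 × 1.55 = -4.6655%.
Actual GDP ≈ 17132 × 0.953345 ≈ 16333 billion, so the shortfall is 17132 - 16333 = 799 billion.

£799 billion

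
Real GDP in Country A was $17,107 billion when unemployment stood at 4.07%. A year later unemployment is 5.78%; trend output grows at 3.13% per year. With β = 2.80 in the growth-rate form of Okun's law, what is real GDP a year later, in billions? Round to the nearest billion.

Δu = 5.78 - 4.07 = 1.71 points.
Okun's law (growth form): g_Y = g_Y* - β × Δu = 3.13 - 2.80 × (1.71) = 3.13 - 4.788 = -1.658%.
Real GDP in the next year = 17107 × (1 - 1.658/100) = 17107 × 0.98342 ≈ 16823 billion.

$16,823 billion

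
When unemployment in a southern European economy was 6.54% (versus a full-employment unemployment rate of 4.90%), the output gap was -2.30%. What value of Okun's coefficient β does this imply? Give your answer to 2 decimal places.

Okun's law: output gap = -β × (u - u*).
-2.30 = -β × (6.54 - 4.9) = -β × 1.64, so β = 2.3/1.64 = 1.40.

β ≈ 1.40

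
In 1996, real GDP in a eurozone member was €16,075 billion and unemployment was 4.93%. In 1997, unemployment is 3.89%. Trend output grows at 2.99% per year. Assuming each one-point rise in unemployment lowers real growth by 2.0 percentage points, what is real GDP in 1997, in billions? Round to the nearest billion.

€16,890 billion

Δu = 3.89 - 4.93 = -1.04 points.
Okun's law (growth form): g_Y = g_Y* - β × Δu = 2.99 - 2.0 × (-1.04) = 2.99 + 2.08 = 5.07%.
Real GDP in the next year = 16075 × (1 + 5.07/100) = 16075 × 1.0507 ≈ 16890 billion.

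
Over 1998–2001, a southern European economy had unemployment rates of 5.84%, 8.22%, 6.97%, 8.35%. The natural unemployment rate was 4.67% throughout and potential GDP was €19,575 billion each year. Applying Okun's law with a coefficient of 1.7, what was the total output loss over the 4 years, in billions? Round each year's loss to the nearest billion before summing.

Year 1998: gap = -1.7 × (5.84 - 4.67) = -1.989%, loss ≈ 19575 × 1.989/100 ≈ 389.
Year 1999: gap = -1.7 × (8.22 - 4.67) = -6.035%, loss ≈ 19575 × 6.035/100 ≈ 1181.
Year 2000: gap = -1.7 × (6.97 - 4.67) = -3.91%, loss ≈ 19575 × 3.91/100 ≈ 765.
Year 2001: gap = -1.7 × (8.35 - 4.67) = -6.256%, loss ≈ 19575 × 6.256/100 ≈ 1225.
Total lost output = 389 + 1181 + 765 + 1225 = 3560 billion.

€3,560 billion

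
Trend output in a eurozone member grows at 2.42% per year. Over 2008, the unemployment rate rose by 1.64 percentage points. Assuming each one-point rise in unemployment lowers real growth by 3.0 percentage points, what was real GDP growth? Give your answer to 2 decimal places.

Growth-rate Okun's law: g_Y = g_Y* - β × Δu.
g_Y = 2.42 - 3.0 × (1.64) = 2.42 - 4.92 = -2.5%, i.e. -2.50% to 2 d.p.

-2.50%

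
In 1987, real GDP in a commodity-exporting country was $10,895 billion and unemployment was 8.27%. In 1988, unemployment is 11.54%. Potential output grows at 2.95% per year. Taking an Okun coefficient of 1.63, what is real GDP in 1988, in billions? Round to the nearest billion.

Δu = 11.54 - 8.27 = 3.27 points.
Okun's law (growth form): g_Y = g_Y* - β × Δu = 2.95 - 1.63 × (3.27) = 2.95 - 5.3301 = -2.3801%.
Real GDP in the next year = 10895 × (1 - 2.3801/100) = 10895 × 0.976199 ≈ 10636 billion.

$10,636 billion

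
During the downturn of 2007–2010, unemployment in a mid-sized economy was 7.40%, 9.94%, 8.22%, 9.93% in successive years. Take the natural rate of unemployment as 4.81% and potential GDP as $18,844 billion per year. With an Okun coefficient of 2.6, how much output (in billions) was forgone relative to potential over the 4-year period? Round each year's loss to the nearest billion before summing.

Year 2007: gap = -2.6 × (7.4 - 4.81) = -6.734%, loss ≈ 18844 × 6.734/100 ≈ 1269.
Year 2008: gap = -2.6 × (9.94 - 4.81) = -13.338%, loss ≈ 18844 × 13.338/100 ≈ 2513.
Year 2009: gap = -2.6 × (8.22 - 4.81) = -8.866%, loss ≈ 18844 × 8.866/100 ≈ 1671.
Year 2010: gap = -2.6 × (9.93 - 4.81) = -13.312%, loss ≈ 18844 × 13.312/100 ≈ 2509.
Total lost output = 1269 + 2513 + 1671 + 2509 = 7962 billion.

$7,962 billion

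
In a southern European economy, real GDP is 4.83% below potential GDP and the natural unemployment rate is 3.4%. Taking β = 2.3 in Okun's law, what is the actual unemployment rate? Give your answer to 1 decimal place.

5.5%

From Okun's law, u - u* = -(output gap)/β = -(-4.83)/2.3 = 2.1 points.
So u = 3.4 + 2.1 = 5.5%.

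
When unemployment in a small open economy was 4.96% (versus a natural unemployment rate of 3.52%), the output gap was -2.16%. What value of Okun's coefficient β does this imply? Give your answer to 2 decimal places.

β ≈ 1.50

Okun's law: output gap = -β × (u - u*).
-2.16 = -β × (4.96 - 3.52) = -β × 1.44, so β = 2.16/1.44 = 1.50.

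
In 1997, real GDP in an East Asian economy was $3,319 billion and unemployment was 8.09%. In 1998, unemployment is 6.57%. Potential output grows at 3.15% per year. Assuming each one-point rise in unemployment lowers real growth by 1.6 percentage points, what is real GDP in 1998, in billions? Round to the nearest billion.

$3,504 billion

Δu = 6.57 - 8.09 = -1.52 points.
Okun's law (growth form): g_Y = g_Y* - β × Δu = 3.15 - 1.6 × (-1.52) = 3.15 + 2.432 = 5.582%.
Real GDP in the next year = 3319 × (1 + 5.582/100) = 3319 × 1.05582 ≈ 3504 billion.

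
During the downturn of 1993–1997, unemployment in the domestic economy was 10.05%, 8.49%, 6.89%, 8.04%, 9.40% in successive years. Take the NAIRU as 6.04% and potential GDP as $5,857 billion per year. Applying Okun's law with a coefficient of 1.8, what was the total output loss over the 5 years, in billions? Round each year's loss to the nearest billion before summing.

$1,336 billion

Year 1993: gap = -1.8 × (10.05 - 6.04) = -7.218%, loss ≈ 5857 × 7.218/100 ≈ 423.
Year 1994: gap = -1.8 × (8.49 - 6.04) = -4.41%, loss ≈ 5857 × 4.41/100 ≈ 258.
Year 1995: gap = -1.8 × (6.89 - 6.04) = -1.53%, loss ≈ 5857 × 1.53/100 ≈ 90.
Year 1996: gap = -1.8 × (8.04 - 6.04) = -3.6%, loss ≈ 5857 × 3.6/100 ≈ 211.
Year 1997: gap = -1.8 × (9.4 - 6.04) = -6.048%, loss ≈ 5857 × 6.048/100 ≈ 354.
Total lost output = 423 + 258 + 90 + 211 + 354 = 1336 billion.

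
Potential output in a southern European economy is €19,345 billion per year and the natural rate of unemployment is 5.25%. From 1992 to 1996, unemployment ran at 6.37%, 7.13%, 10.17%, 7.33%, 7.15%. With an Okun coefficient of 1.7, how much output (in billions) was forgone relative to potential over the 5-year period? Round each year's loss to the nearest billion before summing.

€3,913 billion

Year 1992: gap = -1.7 × (6.37 - 5.25) = -1.904%, loss ≈ 19345 × 1.904/100 ≈ 368.
Year 1993: gap = -1.7 × (7.13 - 5.25) = -3.196%, loss ≈ 19345 × 3.196/100 ≈ 618.
Year 1994: gap = -1.7 × (10.17 - 5.25) = -8.364%, loss ≈ 19345 × 8.364/100 ≈ 1618.
Year 1995: gap = -1.7 × (7.33 - 5.25) = -3.536%, loss ≈ 19345 × 3.536/100 ≈ 684.
Year 1996: gap = -1.7 × (7.15 - 5.25) = -3.23%, loss ≈ 19345 × 3.23/100 ≈ 625.
Total lost output = 368 + 618 + 1618 + 684 + 625 = 3913 billion.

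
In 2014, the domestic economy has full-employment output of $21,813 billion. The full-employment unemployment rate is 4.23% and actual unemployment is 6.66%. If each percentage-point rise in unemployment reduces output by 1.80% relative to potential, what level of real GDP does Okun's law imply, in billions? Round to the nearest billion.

$20,859 billion

Unemployment gap = 6.66 - 4.23 = 2.43 points, so the output gap is -1.8 × 2.43 = -4.374%.
Actual GDP = 21813 × (1 - 4.374/100) = 21813 × 0.95626 ≈ 20859 billion.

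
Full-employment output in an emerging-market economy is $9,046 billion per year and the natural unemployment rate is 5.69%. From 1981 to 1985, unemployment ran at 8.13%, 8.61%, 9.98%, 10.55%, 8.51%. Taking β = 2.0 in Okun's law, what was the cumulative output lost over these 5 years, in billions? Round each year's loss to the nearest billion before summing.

Year 1981: gap = -2.0 × (8.13 - 5.69) = -4.88%, loss ≈ 9046 × 4.88/100 ≈ 441.
Year 1982: gap = -2.0 × (8.61 - 5.69) = -5.84%, loss ≈ 9046 × 5.84/100 ≈ 528.
Year 1983: gap = -2.0 × (9.98 - 5.69) = -8.58%, loss ≈ 9046 × 8.58/100 ≈ 776.
Year 1984: gap = -2.0 × (10.55 - 5.69) = -9.72%, loss ≈ 9046 × 9.72/100 ≈ 879.
Year 1985: gap = -2.0 × (8.51 - 5.69) = -5.64%, loss ≈ 9046 × 5.64/100 ≈ 510.
Total lost output = 441 + 528 + 776 + 879 + 510 = 3134 billion.

$3,134 billion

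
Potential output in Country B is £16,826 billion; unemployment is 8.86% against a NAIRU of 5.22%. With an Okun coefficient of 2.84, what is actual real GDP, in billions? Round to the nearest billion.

Unemployment gap = 8.86 - 5.22 = 3.64 points, so the output gap is -2.84 × 3.64 = -10.3376%.
Actual GDP = 16826 × (1 - 10.3376/100) = 16826 × 0.896624 ≈ 15087 billion.

£15,087 billion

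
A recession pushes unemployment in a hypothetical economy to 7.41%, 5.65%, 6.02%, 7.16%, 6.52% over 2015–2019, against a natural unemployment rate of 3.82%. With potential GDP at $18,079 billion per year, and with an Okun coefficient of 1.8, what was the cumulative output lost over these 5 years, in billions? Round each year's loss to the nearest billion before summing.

$4,446 billion

Year 2015: gap = -1.8 × (7.41 - 3.82) = -6.462%, loss ≈ 18079 × 6.462/100 ≈ 1168.
Year 2016: gap = -1.8 × (5.65 - 3.82) = -3.294%, loss ≈ 18079 × 3.294/100 ≈ 596.
Year 2017: gap = -1.8 × (6.02 - 3.82) = -3.96%, loss ≈ 18079 × 3.96/100 ≈ 716.
Year 2018: gap = -1.8 × (7.16 - 3.82) = -6.012%, loss ≈ 18079 × 6.012/100 ≈ 1087.
Year 2019: gap = -1.8 × (6.52 - 3.82) = -4.86%, loss ≈ 18079 × 4.86/100 ≈ 879.
Total lost output = 1168 + 596 + 716 + 1087 + 879 = 4446 billion.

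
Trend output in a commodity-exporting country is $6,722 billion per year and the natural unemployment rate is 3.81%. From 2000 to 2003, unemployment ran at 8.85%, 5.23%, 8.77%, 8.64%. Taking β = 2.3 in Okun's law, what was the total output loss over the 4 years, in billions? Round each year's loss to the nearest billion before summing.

Year 2000: gap = -2.3 × (8.85 - 3.81) = -11.592%, loss ≈ 6722 × 11.592/100 ≈ 779.
Year 2001: gap = -2.3 × (5.23 - 3.81) = -3.266%, loss ≈ 6722 × 3.266/100 ≈ 220.
Year 2002: gap = -2.3 × (8.77 - 3.81) = -11.408%, loss ≈ 6722 × 11.408/100 ≈ 767.
Year 2003: gap = -2.3 × (8.64 - 3.81) = -11.109%, loss ≈ 6722 × 11.109/100 ≈ 747.
Total lost output = 779 + 220 + 767 + 747 = 2513 billion.

$2,513 billion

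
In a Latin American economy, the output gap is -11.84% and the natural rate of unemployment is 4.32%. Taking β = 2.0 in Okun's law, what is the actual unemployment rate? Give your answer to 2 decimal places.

From Okun's law, u - u* = -(output gap)/β = -(-11.84)/2.0 = 5.92 points.
So u = 4.32 + 5.92 = 10.24%.

10.24%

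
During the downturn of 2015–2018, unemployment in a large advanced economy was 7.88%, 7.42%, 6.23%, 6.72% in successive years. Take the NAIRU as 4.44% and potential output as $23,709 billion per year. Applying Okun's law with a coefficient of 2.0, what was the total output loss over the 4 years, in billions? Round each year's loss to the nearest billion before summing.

Year 2015: gap = -2.0 × (7.88 - 4.44) = -6.88%, loss ≈ 23709 × 6.88/100 ≈ 1631.
Year 2016: gap = -2.0 × (7.42 - 4.44) = -5.96%, loss ≈ 23709 × 5.96/100 ≈ 1413.
Year 2017: gap = -2.0 × (6.23 - 4.44) = -3.58%, loss ≈ 23709 × 3.58/100 ≈ 849.
Year 2018: gap = -2.0 × (6.72 - 4.44) = -4.56%, loss ≈ 23709 × 4.56/100 ≈ 1081.
Total lost output = 1631 + 1413 + 849 + 1081 = 4974 billion.

$4,974 billion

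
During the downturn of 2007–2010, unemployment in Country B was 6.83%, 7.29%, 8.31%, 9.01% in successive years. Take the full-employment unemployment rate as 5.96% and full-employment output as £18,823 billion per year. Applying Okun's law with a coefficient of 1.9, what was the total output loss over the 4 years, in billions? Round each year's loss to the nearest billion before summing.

£2,718 billion

Year 2007: gap = -1.9 × (6.83 - 5.96) = -1.653%, loss ≈ 18823 × 1.653/100 ≈ 311.
Year 2008: gap = -1.9 × (7.29 - 5.96) = -2.527%, loss ≈ 18823 × 2.527/100 ≈ 476.
Year 2009: gap = -1.9 × (8.31 - 5.96) = -4.465%, loss ≈ 18823 × 4.465/100 ≈ 840.
Year 2010: gap = -1.9 × (9.01 - 5.96) = -5.795%, loss ≈ 18823 × 5.795/100 ≈ 1091.
Total lost output = 311 + 476 + 840 + 1091 = 2718 billion.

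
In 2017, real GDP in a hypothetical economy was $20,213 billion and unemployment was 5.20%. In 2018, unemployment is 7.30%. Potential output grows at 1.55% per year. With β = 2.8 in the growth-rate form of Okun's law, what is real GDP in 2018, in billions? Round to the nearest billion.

$19,338 billion

Δu = 7.3 - 5.2 = 2.1 points.
Okun's law (growth form): g_Y = g_Y* - β × Δu = 1.55 - 2.8 × (2.10) = 1.55 - 5.88 = -4.33%.
Real GDP in the next year = 20213 × (1 - 4.33/100) = 20213 × 0.9567 ≈ 19338 billion.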